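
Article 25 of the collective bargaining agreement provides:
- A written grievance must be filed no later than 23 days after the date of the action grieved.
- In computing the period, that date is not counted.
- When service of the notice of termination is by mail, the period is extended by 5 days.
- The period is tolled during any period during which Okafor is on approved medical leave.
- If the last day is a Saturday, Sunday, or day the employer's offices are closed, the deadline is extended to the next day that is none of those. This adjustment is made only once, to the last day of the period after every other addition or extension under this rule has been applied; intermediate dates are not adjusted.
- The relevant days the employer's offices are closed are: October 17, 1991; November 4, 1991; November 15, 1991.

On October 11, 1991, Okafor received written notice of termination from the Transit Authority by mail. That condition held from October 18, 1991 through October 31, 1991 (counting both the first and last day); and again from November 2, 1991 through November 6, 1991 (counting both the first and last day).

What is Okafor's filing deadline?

November 27, 1991

23 days after October 11, 1991 is November 3, 1991.
Service was by mail, adding 5 days: November 3, 1991 + 5 days = November 8, 1991.
From October 18, 1991 through October 31, 1991 inclusive is 14 days; tolling adds 14 days: November 8, 1991 + 14 days = November 22, 1991.
From November 2, 1991 through November 6, 1991 inclusive is 5 days; tolling adds 5 days: November 22, 1991 + 5 days = November 27, 1991.
November 27, 1991 is a Wednesday and not a day the employer's offices are closed, so no extension applies.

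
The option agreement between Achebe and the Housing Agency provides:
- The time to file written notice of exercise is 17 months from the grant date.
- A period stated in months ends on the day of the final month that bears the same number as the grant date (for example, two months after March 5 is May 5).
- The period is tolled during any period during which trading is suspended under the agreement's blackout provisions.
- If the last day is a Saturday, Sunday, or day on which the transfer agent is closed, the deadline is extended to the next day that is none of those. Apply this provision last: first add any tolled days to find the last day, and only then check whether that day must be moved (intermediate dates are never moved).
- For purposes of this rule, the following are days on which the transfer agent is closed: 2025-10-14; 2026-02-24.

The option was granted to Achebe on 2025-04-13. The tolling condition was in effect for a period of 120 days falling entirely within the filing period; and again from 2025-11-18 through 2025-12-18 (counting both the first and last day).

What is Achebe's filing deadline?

17 months after 2025-04-13 is September 13, 2026.
Tolling adds 120 days: September 13, 2026 + 120 days = January 11, 2027.
From November 18, 2025 through December 18, 2025 inclusive is 31 days; tolling adds 31 days: January 11, 2027 + 31 days = February 11, 2027.
February 11, 2027 is a Thursday and not a day on which the transfer agent is closed, so no extension applies.

February 11, 2027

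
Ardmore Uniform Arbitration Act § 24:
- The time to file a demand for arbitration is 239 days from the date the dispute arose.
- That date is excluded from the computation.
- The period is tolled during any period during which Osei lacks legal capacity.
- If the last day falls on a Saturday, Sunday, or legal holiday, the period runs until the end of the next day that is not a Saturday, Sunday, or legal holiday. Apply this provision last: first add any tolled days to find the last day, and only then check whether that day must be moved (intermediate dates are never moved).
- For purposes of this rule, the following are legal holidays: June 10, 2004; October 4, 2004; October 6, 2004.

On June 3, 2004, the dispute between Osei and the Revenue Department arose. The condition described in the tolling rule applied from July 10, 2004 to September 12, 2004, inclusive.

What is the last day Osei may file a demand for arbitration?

April 4, 2005

239 days after June 3, 2004 is January 28, 2005.
From July 10, 2004 through September 12, 2004 inclusive is 65 days; tolling adds 65 days: January 28, 2005 + 65 days = April 3, 2005.
April 3, 2005 is Sunday. The next qualifying day is April 4, 2005.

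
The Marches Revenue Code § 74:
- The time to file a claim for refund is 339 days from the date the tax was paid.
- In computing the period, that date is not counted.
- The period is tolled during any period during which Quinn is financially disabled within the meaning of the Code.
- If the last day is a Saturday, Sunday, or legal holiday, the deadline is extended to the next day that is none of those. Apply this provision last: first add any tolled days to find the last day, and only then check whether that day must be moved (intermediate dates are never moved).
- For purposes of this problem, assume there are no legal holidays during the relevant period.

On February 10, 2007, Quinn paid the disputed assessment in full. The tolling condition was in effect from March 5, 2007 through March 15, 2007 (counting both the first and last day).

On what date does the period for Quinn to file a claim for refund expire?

January 28, 2008

339 days after February 10, 2007 is January 15, 2008.
From March 5, 2007 through March 15, 2007 inclusive is 11 days; tolling adds 11 days: January 15, 2008 + 11 days = January 26, 2008.
January 26, 2008 is Saturday; January 27, 2008 is Sunday. The next qualifying day is January 28, 2008.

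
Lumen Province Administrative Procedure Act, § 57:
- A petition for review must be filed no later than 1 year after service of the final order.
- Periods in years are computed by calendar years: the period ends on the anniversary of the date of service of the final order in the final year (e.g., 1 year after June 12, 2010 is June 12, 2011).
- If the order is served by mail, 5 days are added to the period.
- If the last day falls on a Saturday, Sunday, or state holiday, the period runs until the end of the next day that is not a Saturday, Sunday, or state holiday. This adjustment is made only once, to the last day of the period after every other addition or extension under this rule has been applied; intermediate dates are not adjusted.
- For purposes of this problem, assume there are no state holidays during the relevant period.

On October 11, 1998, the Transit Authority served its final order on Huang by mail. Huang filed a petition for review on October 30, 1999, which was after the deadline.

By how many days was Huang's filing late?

12 days

1 year after October 11, 1998 is October 11, 1999.
Service was by mail, adding 5 days: October 11, 1999 + 5 days = October 16, 1999.
October 16, 1999 is Saturday; October 17, 1999 is Sunday. The next qualifying day is October 18, 1999.
The deadline is October 18, 1999; from October 18, 1999 to October 30, 1999 is 12 days.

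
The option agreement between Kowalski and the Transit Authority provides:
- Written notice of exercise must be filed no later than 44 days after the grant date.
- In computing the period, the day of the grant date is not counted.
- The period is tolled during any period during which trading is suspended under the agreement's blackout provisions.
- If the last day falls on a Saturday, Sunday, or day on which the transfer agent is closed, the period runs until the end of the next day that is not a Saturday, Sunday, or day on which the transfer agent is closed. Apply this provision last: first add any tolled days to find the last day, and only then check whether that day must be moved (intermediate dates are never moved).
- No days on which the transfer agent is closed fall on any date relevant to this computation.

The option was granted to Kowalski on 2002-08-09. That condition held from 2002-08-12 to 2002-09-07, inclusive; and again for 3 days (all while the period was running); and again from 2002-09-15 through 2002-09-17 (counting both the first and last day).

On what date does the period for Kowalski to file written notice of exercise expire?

44 days after 2002-08-09 is September 22, 2002.
From August 12, 2002 through September 7, 2002 inclusive is 27 days; tolling adds 27 days: September 22, 2002 + 27 days = October 19, 2002.
Tolling adds 3 days: October 19, 2002 + 3 days = October 22, 2002.
From September 15, 2002 through September 17, 2002 inclusive is 3 days; tolling adds 3 days: October 22, 2002 + 3 days = October 25, 2002.
October 25, 2002 is a Friday and not a day on which the transfer agent is closed, so no extension applies.

October 25, 2002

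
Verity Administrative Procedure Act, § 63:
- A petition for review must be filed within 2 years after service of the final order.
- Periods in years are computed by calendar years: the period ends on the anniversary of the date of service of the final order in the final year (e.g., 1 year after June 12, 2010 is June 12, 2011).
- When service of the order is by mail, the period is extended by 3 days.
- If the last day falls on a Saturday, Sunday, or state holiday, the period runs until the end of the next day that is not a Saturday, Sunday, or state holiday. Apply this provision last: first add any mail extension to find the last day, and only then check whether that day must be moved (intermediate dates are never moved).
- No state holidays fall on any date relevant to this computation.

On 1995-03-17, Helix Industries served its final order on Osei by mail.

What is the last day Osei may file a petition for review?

2 years after 1995-03-17 is March 17, 1997.
Service was by mail, adding 3 days: March 17, 1997 + 3 days = March 20, 1997.
March 20, 1997 is a Thursday and not a state holiday, so no extension applies.

March 20, 1997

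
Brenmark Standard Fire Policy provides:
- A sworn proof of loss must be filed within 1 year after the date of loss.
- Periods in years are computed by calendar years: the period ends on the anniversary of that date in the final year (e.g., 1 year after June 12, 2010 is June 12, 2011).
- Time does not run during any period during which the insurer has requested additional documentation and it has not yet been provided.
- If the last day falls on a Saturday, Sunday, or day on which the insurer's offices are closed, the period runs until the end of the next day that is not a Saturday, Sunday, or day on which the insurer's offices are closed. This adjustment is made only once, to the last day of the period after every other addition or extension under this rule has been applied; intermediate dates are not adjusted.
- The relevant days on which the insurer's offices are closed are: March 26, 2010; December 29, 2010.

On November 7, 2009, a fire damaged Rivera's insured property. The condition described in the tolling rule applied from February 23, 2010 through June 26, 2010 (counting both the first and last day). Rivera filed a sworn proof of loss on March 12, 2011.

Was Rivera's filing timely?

1 year after November 7, 2009 is November 7, 2010.
From February 23, 2010 through June 26, 2010 inclusive is 124 days; tolling adds 124 days: November 7, 2010 + 124 days = March 11, 2011.
March 11, 2011 is a Friday and not a day on which the insurer's offices are closed, so no extension applies.
The deadline is March 11, 2011; the filing on March 12, 2011 is after that date.

No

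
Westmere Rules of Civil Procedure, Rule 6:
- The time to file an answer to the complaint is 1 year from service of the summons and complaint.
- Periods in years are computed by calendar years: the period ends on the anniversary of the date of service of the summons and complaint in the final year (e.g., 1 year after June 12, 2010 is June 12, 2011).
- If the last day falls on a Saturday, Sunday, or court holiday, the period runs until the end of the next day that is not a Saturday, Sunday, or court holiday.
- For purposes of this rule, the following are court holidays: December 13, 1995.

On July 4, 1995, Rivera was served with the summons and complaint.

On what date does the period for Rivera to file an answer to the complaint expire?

July 4, 1996

1 year after July 4, 1995 is July 4, 1996.
July 4, 1996 is a Thursday and not a court holiday, so no extension applies.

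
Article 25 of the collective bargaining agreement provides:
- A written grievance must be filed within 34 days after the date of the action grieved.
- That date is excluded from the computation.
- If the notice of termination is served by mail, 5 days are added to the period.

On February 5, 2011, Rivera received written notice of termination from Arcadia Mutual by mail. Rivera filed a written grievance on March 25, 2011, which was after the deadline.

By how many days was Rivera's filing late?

34 days after February 5, 2011 is March 11, 2011.
Service was by mail, adding 5 days: March 11, 2011 + 5 days = March 16, 2011.
The deadline is March 16, 2011; from March 16, 2011 to March 25, 2011 is 9 days.

9 days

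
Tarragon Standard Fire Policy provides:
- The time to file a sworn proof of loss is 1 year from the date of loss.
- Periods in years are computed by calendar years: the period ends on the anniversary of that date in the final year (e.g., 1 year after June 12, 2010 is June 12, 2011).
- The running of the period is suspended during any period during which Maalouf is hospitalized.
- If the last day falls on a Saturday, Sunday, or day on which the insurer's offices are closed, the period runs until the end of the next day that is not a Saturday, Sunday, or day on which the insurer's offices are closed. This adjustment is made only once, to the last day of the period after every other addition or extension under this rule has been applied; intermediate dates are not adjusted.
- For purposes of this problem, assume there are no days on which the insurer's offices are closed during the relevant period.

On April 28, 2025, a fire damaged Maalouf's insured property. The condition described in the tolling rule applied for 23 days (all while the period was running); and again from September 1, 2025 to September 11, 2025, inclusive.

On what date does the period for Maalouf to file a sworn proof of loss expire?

June 1, 2026

1 year after April 28, 2025 is April 28, 2026.
Tolling adds 23 days: April 28, 2026 + 23 days = May 21, 2026.
From September 1, 2025 through September 11, 2025 inclusive is 11 days; tolling adds 11 days: May 21, 2026 + 11 days = June 1, 2026.
June 1, 2026 is a Monday and not a day on which the insurer's offices are closed, so no extension applies.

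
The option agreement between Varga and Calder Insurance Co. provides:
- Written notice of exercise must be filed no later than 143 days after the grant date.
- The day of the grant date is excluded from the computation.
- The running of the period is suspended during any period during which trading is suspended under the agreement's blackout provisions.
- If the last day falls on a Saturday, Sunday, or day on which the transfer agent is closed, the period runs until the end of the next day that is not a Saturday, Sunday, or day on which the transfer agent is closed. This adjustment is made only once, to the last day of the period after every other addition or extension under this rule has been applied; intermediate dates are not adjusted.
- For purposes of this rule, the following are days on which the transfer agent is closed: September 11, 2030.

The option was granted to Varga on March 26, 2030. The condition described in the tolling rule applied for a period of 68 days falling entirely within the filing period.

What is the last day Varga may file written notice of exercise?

October 23, 2030

143 days after March 26, 2030 is August 16, 2030.
Tolling adds 68 days: August 16, 2030 + 68 days = October 23, 2030.
October 23, 2030 is a Wednesday and not a day on which the transfer agent is closed, so no extension applies.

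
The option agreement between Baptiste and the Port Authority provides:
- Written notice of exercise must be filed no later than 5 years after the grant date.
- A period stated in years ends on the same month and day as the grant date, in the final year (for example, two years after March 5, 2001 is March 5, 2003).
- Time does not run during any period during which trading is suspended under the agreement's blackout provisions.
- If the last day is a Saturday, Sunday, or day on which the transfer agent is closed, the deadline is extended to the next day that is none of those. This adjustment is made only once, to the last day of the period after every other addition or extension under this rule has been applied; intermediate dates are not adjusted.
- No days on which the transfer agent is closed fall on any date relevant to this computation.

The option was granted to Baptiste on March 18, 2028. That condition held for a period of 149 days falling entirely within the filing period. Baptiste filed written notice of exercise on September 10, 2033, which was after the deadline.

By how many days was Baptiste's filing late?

5 years after March 18, 2028 is March 18, 2033.
Tolling adds 149 days: March 18, 2033 + 149 days = August 14, 2033.
August 14, 2033 is Sunday. The next qualifying day is August 15, 2033.
The deadline is August 15, 2033; from August 15, 2033 to September 10, 2033 is 26 days.

26 days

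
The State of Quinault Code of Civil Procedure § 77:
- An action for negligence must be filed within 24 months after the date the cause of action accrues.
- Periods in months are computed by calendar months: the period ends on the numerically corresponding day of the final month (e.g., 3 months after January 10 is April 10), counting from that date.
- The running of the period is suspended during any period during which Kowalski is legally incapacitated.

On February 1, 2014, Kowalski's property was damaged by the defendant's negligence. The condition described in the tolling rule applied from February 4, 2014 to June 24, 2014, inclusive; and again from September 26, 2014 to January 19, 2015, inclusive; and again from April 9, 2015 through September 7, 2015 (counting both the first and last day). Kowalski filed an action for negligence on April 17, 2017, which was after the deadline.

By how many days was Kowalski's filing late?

24 months after February 1, 2014 is February 1, 2016.
From February 4, 2014 through June 24, 2014 inclusive is 141 days; tolling adds 141 days: February 1, 2016 + 141 days = June 21, 2016.
From September 26, 2014 through January 19, 2015 inclusive is 116 days; tolling adds 116 days: June 21, 2016 + 116 days = October 15, 2016.
From April 9, 2015 through September 7, 2015 inclusive is 152 days; tolling adds 152 days: October 15, 2016 + 152 days = March 16, 2017.
The deadline is March 16, 2017; from March 16, 2017 to April 17, 2017 is 32 days.

32 days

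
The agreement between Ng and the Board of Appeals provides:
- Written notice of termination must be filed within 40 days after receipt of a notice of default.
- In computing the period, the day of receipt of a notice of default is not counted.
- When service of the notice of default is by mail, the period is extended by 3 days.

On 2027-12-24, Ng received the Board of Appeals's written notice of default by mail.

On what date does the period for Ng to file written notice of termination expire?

40 days after 2027-12-24 is February 2, 2028.
Service was by mail, adding 3 days: February 2, 2028 + 3 days = February 5, 2028.

February 5, 2028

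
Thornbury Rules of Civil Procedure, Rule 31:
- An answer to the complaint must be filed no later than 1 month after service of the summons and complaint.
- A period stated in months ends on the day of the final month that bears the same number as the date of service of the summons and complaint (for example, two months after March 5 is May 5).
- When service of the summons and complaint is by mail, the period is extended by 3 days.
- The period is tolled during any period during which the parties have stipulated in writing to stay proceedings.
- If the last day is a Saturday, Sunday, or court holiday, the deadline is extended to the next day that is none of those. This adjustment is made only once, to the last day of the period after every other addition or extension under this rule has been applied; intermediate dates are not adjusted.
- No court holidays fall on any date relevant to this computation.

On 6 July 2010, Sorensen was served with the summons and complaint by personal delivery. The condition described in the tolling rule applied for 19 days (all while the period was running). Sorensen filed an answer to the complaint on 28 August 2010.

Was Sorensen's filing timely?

1 month after 6 July 2010 is August 6, 2010.
Service was not by mail, so no mail extension applies.
Tolling adds 19 days: August 6, 2010 + 19 days = August 25, 2010.
August 25, 2010 is a Wednesday and not a court holiday, so no extension applies.
The deadline is August 25, 2010; the filing on August 28, 2010 is after that date.

No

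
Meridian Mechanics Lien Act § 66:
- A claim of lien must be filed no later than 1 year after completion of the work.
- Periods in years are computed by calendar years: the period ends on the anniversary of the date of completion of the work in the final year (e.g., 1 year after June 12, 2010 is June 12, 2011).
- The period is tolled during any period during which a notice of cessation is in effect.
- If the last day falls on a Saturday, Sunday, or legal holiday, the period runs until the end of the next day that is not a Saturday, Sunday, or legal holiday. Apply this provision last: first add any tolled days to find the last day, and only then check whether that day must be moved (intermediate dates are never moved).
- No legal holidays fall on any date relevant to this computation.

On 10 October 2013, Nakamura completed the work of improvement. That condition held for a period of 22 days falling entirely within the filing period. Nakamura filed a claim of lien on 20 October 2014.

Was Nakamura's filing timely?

Yes

1 year after 10 October 2013 is October 10, 2014.
Tolling adds 22 days: October 10, 2014 + 22 days = November 1, 2014.
November 1, 2014 is Saturday; November 2, 2014 is Sunday. The next qualifying day is November 3, 2014.
The deadline is November 3, 2014; the filing on October 20, 2014 is on or before that date.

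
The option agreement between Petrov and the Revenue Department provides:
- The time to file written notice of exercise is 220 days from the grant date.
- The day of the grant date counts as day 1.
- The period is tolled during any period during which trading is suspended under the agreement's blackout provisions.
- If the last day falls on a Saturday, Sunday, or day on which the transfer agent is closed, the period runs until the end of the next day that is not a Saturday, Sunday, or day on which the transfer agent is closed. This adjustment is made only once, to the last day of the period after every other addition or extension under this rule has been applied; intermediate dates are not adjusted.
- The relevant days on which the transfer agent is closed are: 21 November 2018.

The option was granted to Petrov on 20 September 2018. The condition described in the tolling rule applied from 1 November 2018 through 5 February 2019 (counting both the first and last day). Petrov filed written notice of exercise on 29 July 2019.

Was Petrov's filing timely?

Yes

Counting 20 September 2018 as day 1, day 220 is April 27, 2019.
From November 1, 2018 through February 5, 2019 inclusive is 97 days; tolling adds 97 days: April 27, 2019 + 97 days = August 2, 2019.
August 2, 2019 is a Friday and not a day on which the transfer agent is closed, so no extension applies.
The deadline is August 2, 2019; the filing on July 29, 2019 is on or before that date.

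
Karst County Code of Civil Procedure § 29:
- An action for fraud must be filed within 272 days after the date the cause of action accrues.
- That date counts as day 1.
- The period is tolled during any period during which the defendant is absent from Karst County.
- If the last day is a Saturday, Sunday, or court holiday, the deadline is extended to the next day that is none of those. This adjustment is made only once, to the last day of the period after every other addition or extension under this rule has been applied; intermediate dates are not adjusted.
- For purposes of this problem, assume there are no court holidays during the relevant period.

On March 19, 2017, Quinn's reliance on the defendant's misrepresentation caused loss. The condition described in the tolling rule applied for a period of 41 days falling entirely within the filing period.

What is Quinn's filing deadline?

Counting March 19, 2017 as day 1, day 272 is December 15, 2017.
Tolling adds 41 days: December 15, 2017 + 41 days = January 25, 2018.
January 25, 2018 is a Thursday and not a court holiday, so no extension applies.

January 25, 2018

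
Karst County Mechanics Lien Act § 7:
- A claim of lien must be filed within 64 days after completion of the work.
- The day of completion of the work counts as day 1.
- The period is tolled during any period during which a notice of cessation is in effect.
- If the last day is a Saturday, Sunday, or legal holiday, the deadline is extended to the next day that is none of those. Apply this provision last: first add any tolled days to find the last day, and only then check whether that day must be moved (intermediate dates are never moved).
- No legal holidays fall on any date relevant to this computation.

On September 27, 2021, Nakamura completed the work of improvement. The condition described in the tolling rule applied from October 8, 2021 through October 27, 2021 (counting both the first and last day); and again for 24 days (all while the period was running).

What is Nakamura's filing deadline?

Counting September 27, 2021 as day 1, day 64 is November 29, 2021.
From October 8, 2021 through October 27, 2021 inclusive is 20 days; tolling adds 20 days: November 29, 2021 + 20 days = December 19, 2021.
Tolling adds 24 days: December 19, 2021 + 24 days = January 12, 2022.
January 12, 2022 is a Wednesday and not a legal holiday, so no extension applies.

January 12, 2022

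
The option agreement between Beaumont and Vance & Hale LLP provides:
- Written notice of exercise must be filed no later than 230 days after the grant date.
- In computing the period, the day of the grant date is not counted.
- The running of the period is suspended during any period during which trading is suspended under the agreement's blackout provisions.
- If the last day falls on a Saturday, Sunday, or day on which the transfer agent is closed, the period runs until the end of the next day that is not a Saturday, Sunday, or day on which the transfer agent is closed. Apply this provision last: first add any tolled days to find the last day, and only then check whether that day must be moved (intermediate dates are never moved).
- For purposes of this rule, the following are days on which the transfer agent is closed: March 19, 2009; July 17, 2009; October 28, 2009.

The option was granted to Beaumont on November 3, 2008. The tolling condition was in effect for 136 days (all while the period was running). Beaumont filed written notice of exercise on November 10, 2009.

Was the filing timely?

No

230 days after November 3, 2008 is June 21, 2009.
Tolling adds 136 days: June 21, 2009 + 136 days = November 4, 2009.
November 4, 2009 is a Wednesday and not a day on which the transfer agent is closed, so no extension applies.
The deadline is November 4, 2009; the filing on November 10, 2009 is after that date.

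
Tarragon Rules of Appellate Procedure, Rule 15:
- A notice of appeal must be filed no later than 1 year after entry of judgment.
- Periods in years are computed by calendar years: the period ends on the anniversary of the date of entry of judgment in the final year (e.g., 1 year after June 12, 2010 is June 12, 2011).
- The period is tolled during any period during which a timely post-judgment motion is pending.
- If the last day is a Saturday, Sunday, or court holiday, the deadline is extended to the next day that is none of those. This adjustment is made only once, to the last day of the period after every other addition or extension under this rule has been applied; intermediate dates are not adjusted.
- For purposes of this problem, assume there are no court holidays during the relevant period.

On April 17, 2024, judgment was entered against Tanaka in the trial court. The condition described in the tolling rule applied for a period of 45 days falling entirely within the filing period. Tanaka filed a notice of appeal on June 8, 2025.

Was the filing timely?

1 year after April 17, 2024 is April 17, 2025.
Tolling adds 45 days: April 17, 2025 + 45 days = June 1, 2025.
June 1, 2025 is Sunday. The next qualifying day is June 2, 2025.
The deadline is June 2, 2025; the filing on June 8, 2025 is after that date.

No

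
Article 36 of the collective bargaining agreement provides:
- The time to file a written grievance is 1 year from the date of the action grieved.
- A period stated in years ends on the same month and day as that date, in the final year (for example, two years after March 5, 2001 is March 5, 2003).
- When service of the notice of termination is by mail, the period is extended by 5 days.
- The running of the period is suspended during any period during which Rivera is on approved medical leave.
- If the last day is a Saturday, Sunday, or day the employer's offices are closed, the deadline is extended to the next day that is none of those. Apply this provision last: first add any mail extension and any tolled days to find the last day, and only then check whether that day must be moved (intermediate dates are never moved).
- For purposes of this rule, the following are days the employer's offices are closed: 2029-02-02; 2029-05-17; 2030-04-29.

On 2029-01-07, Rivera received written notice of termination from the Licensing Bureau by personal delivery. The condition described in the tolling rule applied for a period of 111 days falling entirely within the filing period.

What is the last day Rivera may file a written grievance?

1 year after 2029-01-07 is January 7, 2030.
Service was not by mail, so no mail extension applies.
Tolling adds 111 days: January 7, 2030 + 111 days = April 28, 2030.
April 28, 2030 is Sunday; April 29, 2030 is a listed holiday. The next qualifying day is April 30, 2030.

April 30, 2030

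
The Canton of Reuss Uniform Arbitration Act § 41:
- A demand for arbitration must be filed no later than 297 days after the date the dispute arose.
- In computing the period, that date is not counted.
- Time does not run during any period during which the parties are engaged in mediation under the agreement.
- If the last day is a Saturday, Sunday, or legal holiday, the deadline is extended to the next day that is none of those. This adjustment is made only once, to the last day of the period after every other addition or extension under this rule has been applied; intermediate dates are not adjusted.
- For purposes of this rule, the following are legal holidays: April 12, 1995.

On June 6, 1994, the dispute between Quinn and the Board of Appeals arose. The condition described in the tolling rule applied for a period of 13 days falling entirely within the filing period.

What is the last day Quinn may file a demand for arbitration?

April 13, 1995

297 days after June 6, 1994 is March 30, 1995.
Tolling adds 13 days: March 30, 1995 + 13 days = April 12, 1995.
April 12, 1995 is a listed holiday. The next qualifying day is April 13, 1995.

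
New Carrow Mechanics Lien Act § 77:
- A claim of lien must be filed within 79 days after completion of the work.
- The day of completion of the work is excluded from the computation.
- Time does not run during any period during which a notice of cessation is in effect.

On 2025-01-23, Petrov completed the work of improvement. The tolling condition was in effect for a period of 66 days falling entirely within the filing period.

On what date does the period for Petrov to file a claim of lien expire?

79 days after 2025-01-23 is April 12, 2025.
Tolling adds 66 days: April 12, 2025 + 66 days = June 17, 2025.

June 17, 2025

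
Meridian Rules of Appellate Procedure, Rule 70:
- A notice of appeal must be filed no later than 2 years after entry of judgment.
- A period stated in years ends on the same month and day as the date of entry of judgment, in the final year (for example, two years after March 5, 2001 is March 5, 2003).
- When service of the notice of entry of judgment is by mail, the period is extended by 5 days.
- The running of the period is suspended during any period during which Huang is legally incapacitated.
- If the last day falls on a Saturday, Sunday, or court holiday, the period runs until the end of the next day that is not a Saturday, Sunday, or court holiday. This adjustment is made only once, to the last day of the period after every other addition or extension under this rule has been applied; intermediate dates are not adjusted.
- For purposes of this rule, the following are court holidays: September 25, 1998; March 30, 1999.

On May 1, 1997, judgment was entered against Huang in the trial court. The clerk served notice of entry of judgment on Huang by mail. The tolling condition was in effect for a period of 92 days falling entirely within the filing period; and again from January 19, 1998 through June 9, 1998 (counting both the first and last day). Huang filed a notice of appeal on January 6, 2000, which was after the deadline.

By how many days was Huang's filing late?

10 days

2 years after May 1, 1997 is May 1, 1999.
Service was by mail, adding 5 days: May 1, 1999 + 5 days = May 6, 1999.
Tolling adds 92 days: May 6, 1999 + 92 days = August 6, 1999.
From January 19, 1998 through June 9, 1998 inclusive is 142 days; tolling adds 142 days: August 6, 1999 + 142 days = December 26, 1999.
December 26, 1999 is Sunday. The next qualifying day is December 27, 1999.
The deadline is December 27, 1999; from December 27, 1999 to January 6, 2000 is 10 days.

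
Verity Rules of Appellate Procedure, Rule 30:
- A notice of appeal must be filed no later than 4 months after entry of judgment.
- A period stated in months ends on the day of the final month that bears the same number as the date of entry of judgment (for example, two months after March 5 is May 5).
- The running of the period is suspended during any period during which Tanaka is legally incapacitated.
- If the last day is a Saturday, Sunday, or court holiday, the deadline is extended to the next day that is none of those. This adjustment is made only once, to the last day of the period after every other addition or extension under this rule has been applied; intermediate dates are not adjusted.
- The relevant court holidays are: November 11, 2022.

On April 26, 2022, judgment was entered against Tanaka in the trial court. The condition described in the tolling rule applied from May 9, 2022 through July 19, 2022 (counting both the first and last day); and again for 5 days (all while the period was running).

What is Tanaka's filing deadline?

November 14, 2022

4 months after April 26, 2022 is August 26, 2022.
From May 9, 2022 through July 19, 2022 inclusive is 72 days; tolling adds 72 days: August 26, 2022 + 72 days = November 6, 2022.
Tolling adds 5 days: November 6, 2022 + 5 days = November 11, 2022.
November 11, 2022 is a listed holiday; November 12, 2022 is Saturday; November 13, 2022 is Sunday. The next qualifying day is November 14, 2022.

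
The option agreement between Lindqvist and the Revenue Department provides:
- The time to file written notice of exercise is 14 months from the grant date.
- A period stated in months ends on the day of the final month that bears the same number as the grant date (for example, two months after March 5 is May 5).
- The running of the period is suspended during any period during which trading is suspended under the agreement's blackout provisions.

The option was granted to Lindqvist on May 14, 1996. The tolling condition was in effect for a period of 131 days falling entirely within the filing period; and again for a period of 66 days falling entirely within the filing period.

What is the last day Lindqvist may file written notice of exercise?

14 months after May 14, 1996 is July 14, 1997.
Tolling adds 131 days: July 14, 1997 + 131 days = November 22, 1997.
Tolling adds 66 days: November 22, 1997 + 66 days = January 27, 1998.

January 27, 1998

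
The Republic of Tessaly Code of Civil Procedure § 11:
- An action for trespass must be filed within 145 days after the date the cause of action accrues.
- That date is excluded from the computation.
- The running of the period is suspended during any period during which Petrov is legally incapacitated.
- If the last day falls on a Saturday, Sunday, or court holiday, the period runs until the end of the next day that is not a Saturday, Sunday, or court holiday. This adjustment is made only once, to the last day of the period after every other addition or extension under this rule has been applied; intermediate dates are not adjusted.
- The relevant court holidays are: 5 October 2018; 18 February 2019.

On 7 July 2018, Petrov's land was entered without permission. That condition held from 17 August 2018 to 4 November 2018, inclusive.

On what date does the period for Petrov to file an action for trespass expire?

February 19, 2019

145 days after 7 July 2018 is November 29, 2018.
From August 17, 2018 through November 4, 2018 inclusive is 80 days; tolling adds 80 days: November 29, 2018 + 80 days = February 17, 2019.
February 17, 2019 is Sunday; February 18, 2019 is a listed holiday. The next qualifying day is February 19, 2019.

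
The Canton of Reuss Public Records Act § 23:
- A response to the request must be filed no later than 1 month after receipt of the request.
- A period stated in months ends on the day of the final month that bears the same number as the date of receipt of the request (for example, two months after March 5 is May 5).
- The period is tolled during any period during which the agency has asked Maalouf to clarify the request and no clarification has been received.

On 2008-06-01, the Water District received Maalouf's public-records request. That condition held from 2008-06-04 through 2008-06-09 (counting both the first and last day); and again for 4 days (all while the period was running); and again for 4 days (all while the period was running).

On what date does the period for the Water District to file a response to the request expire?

July 15, 2008

1 month after 2008-06-01 is July 1, 2008.
From June 4, 2008 through June 9, 2008 inclusive is 6 days; tolling adds 6 days: July 1, 2008 + 6 days = July 7, 2008.
Tolling adds 4 days: July 7, 2008 + 4 days = July 11, 2008.
Tolling adds 4 days: July 11, 2008 + 4 days = July 15, 2008.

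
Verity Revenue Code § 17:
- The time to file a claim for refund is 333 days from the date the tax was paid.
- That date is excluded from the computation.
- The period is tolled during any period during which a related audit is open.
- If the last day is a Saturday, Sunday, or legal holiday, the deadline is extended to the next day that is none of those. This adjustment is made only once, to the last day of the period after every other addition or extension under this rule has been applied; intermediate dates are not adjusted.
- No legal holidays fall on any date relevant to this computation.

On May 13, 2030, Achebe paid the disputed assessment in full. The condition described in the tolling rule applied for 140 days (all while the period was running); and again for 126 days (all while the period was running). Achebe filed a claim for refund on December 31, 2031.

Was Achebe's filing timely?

333 days after May 13, 2030 is April 11, 2031.
Tolling adds 140 days: April 11, 2031 + 140 days = August 29, 2031.
Tolling adds 126 days: August 29, 2031 + 126 days = January 2, 2032.
January 2, 2032 is a Friday and not a legal holiday, so no extension applies.
The deadline is January 2, 2032; the filing on December 31, 2031 is on or before that date.

Yes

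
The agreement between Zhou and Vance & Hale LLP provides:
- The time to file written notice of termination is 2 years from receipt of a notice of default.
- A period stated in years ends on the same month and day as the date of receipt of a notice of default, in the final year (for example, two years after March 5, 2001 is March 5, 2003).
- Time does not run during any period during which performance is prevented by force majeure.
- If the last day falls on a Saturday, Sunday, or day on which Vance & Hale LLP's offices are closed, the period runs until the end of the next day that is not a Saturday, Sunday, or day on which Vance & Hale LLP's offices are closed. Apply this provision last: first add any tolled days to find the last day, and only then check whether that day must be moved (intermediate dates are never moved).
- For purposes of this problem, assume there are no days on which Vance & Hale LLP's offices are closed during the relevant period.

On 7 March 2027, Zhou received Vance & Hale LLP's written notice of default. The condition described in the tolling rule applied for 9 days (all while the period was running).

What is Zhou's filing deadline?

March 16, 2029

2 years after 7 March 2027 is March 7, 2029.
Tolling adds 9 days: March 7, 2029 + 9 days = March 16, 2029.
March 16, 2029 is a Friday and not a day on which Vance & Hale LLP's offices are closed, so no extension applies.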